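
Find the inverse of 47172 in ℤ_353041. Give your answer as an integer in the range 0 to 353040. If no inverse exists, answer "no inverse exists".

Extended Euclidean algorithm:
353041 = 7×47172 + 22837
47172 = 2×22837 + 1498
22837 = 15×1498 + 367
1498 = 4×367 + 30
367 = 12×30 + 7
30 = 4×7 + 2
7 = 3×2 + 1
2 = 2×1 + 0
Since gcd(47172, 353041) = 1, back-substitute to write 1 as a combination:
1 = 7 − 3·2
1 = −3·30 + 13·7
1 = 13·367 − 159·30
1 = −159·1498 + 649·367
1 = 649·22837 − 9894·1498
1 = −9894·47172 + 20437·22837
1 = 20437·353041 − 152953·47172
So 47172·(-152953) ≡ 1 (mod 353041), and -152953 ≡ 200088 (mod 353041).

200088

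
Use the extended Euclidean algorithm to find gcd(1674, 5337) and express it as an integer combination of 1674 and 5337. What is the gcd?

9

Euclidean algorithm:
5337 = 3*1674 + 315
1674 = 5*315 + 99
315 = 3*99 + 18
99 = 5*18 + 9
18 = 2*9 + 0
gcd(1674, 5337) = 9.
Working backward:
9 = 99 − 5·18
9 = −5·315 + 16·99
9 = 16·1674 − 85·315
9 = −85·5337 + 271·1674
So 9 = (-85)·5337 + (271)·1674.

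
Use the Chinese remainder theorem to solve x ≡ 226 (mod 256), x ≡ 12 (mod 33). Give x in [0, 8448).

Write x = 226 + 256·k. Then 256·k ≡ 12 − 226 ≡ 17 (mod 33).
Need 256⁻¹ mod 33. Extended Euclid on (33, 25):
33 = 1·25 + 8
25 = 3·8 + 1
8 = 8·1 + 0
Back-substitute:
1 = 25 − 3·8
1 = −3·33 + 4·25
256⁻¹ ≡ 4 (mod 33), so k ≡ 4·17 ≡ 2 (mod 33).
x = 226 + 256·2 = 738.

738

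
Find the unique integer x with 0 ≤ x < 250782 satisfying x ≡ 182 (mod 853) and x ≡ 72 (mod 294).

Write x = 182 + 853·k. Then 853·k ≡ 72 − 182 ≡ 184 (mod 294).
Need 853⁻¹ mod 294. Extended Euclid on (294, 265):
294 = 1×265 + 29
265 = 9×29 + 4
29 = 7×4 + 1
4 = 4×1 + 0
Back-substitute:
1 = 29 − 7·4
1 = −7·265 + 64·29
1 = 64·294 − 71·265
853⁻¹ ≡ 223 (mod 294), so k ≡ 223·184 ≡ 166 (mod 294).
x = 182 + 853·166 = 141780.

141780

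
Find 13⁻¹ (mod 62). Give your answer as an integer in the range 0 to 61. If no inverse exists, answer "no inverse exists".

43

Apply the Euclidean algorithm to 62 and 13:
62 = 4×13 + 10
13 = 1×10 + 3
10 = 3×3 + 1
3 = 3×1 + 0
gcd = 1, so the inverse exists. Back-substitute:
1 = 10 − 3·3
1 = −3·13 + 4·10
1 = 4·62 − 19·13
Hence 13⁻¹ ≡ -19 ≡ 43 (mod 62).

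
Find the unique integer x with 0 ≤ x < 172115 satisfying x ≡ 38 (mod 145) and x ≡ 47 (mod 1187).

Write x = 38 + 145·k. Then 145·k ≡ 47 − 38 ≡ 9 (mod 1187).
Need 145⁻¹ mod 1187. Extended Euclid on (1187, 145):
1187 = 8·145 + 27
145 = 5·27 + 10
27 = 2·10 + 7
10 = 1·7 + 3
7 = 2·3 + 1
3 = 3·1 + 0
Back-substitute:
1 = 7 − 2·3
1 = −2·10 + 3·7
1 = 3·27 − 8·10
1 = −8·145 + 43·27
1 = 43·1187 − 352·145
145⁻¹ ≡ 835 (mod 1187), so k ≡ 835·9 ≡ 393 (mod 1187).
x = 38 + 145·393 = 57023.

57023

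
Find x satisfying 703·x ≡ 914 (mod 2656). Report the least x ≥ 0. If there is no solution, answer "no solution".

First find gcd(703, 2656):
2656 = 3×703 + 547
703 = 1×547 + 156
547 = 3×156 + 79
156 = 1×79 + 77
79 = 1×77 + 2
77 = 38×2 + 1
2 = 2×1 + 0
gcd = 1, so a unique solution mod 2656 exists.
Back-substitute for the Bézout coefficients:
1 = 77 − 38·2
1 = −38·79 + 39·77
1 = 39·156 − 77·79
1 = −77·547 + 270·156
1 = 270·703 − 347·547
1 = −347·2656 + 1311·703
So 703·(1311) ≡ 1 (mod 2656), giving 703⁻¹ ≡ 1311.
x ≡ 703⁻¹·914 ≡ 1311·914 ≡ 398 (mod 2656).

398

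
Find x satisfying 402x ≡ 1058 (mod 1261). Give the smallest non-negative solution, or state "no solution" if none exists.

First find gcd(402, 1261):
1261 = 3×402 + 55
402 = 7×55 + 17
55 = 3×17 + 4
17 = 4×4 + 1
4 = 4×1 + 0
gcd = 1, so a unique solution mod 1261 exists.
Back-substitute for the Bézout coefficients:
1 = 17 − 4·4
1 = −4·55 + 13·17
1 = 13·402 − 95·55
1 = −95·1261 + 298·402
So 402·(298) ≡ 1 (mod 1261), giving 402⁻¹ ≡ 298.
x ≡ 402⁻¹·1058 ≡ 298·1058 ≡ 34 (mod 1261).

34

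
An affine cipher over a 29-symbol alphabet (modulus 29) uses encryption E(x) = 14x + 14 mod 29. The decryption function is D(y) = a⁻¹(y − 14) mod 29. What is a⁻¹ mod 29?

Run Euclid on (29, 14):
29 = 2×14 + 1
14 = 14×1 + 0
gcd = 1, so the inverse exists. Back-substitute:
1 = 29 − 2·14
Hence 14⁻¹ ≡ -2 ≡ 27 (mod 29).

27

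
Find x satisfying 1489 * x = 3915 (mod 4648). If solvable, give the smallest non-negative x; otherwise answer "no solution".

First find gcd(1489, 4648):
4648 = 3·1489 + 181
1489 = 8·181 + 41
181 = 4·41 + 17
41 = 2·17 + 7
17 = 2·7 + 3
7 = 2·3 + 1
3 = 3·1 + 0
gcd = 1, so a unique solution mod 4648 exists.
Back-substitute for the Bézout coefficients:
1 = 7 − 2·3
1 = −2·17 + 5·7
1 = 5·41 − 12·17
1 = −12·181 + 53·41
1 = 53·1489 − 436·181
1 = −436·4648 + 1361·1489
So 1489·(1361) ≡ 1 (mod 4648), giving 1489⁻¹ ≡ 1361.
x ≡ 1489⁻¹·3915 ≡ 1361·3915 ≡ 1707 (mod 4648).

1707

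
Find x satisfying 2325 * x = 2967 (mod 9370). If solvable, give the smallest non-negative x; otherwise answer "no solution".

no solution

gcd(2325, 9370):
9370 = 4*2325 + 70
2325 = 33*70 + 15
70 = 4*15 + 10
15 = 1*10 + 5
10 = 2*5 + 0
gcd = 5, but 5 ∤ 2967, so the congruence has no solution.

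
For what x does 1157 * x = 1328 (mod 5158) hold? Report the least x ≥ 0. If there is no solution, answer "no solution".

1878

First find gcd(1157, 5158):
5158 = 4·1157 + 530
1157 = 2·530 + 97
530 = 5·97 + 45
97 = 2·45 + 7
45 = 6·7 + 3
7 = 2·3 + 1
3 = 3·1 + 0
gcd = 1, so a unique solution mod 5158 exists.
Back-substitute for the Bézout coefficients:
1 = 7 − 2·3
1 = −2·45 + 13·7
1 = 13·97 − 28·45
1 = −28·530 + 153·97
1 = 153·1157 − 334·530
1 = −334·5158 + 1489·1157
So 1157·(1489) ≡ 1 (mod 5158), giving 1157⁻¹ ≡ 1489.
x ≡ 1157⁻¹·1328 ≡ 1489·1328 ≡ 1878 (mod 5158).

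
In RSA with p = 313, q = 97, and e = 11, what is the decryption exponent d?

φ(n) = (p−1)(q−1) = 312·96 = 29952.
Need d with 11·d ≡ 1 (mod 29952). Apply the extended Euclidean algorithm:
29952 = 2722×11 + 10
11 = 1×10 + 1
10 = 10×1 + 0
Back-substitute:
1 = 11 − 10
1 = −29952 + 2723·11
So 11·2723 ≡ 1 (mod 29952), hence d = 2723.

2723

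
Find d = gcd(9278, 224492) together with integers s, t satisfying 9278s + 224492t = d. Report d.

Euclidean algorithm:
224492 = 24×9278 + 1820
9278 = 5×1820 + 178
1820 = 10×178 + 40
178 = 4×40 + 18
40 = 2×18 + 4
18 = 4×4 + 2
4 = 2×2 + 0
gcd(9278, 224492) = 2.
Working backward:
2 = 18 − 4·4
2 = −4·40 + 9·18
2 = 9·178 − 40·40
2 = −40·1820 + 409·178
2 = 409·9278 − 2085·1820
2 = −2085·224492 + 50449·9278
So 2 = (-2085)·224492 + (50449)·9278.

2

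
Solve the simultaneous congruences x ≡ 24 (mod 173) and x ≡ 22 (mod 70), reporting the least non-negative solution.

Write x = 24 + 173·k. Then 173·k ≡ 22 − 24 ≡ 68 (mod 70).
Need 173⁻¹ mod 70. Extended Euclid on (70, 33):
70 = 2×33 + 4
33 = 8×4 + 1
4 = 4×1 + 0
Back-substitute:
1 = 33 − 8·4
1 = −8·70 + 17·33
173⁻¹ ≡ 17 (mod 70), so k ≡ 17·68 ≡ 36 (mod 70).
x = 24 + 173·36 = 6252.

6252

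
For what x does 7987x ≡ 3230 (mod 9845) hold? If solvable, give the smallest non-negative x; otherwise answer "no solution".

First find gcd(7987, 9845):
9845 = 1×7987 + 1858
7987 = 4×1858 + 555
1858 = 3×555 + 193
555 = 2×193 + 169
193 = 1×169 + 24
169 = 7×24 + 1
24 = 24×1 + 0
gcd = 1, so a unique solution mod 9845 exists.
Back-substitute for the Bézout coefficients:
1 = 169 − 7·24
1 = −7·193 + 8·169
1 = 8·555 − 23·193
1 = −23·1858 + 77·555
1 = 77·7987 − 331·1858
1 = −331·9845 + 408·7987
So 7987·(408) ≡ 1 (mod 9845), giving 7987⁻¹ ≡ 408.
x ≡ 7987⁻¹·3230 ≡ 408·3230 ≡ 8455 (mod 9845).

8455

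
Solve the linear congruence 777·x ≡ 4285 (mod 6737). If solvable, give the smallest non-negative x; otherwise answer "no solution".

6335

First find gcd(777, 6737):
6737 = 8×777 + 521
777 = 1×521 + 256
521 = 2×256 + 9
256 = 28×9 + 4
9 = 2×4 + 1
4 = 4×1 + 0
gcd = 1, so a unique solution mod 6737 exists.
Back-substitute for the Bézout coefficients:
1 = 9 − 2·4
1 = −2·256 + 57·9
1 = 57·521 − 116·256
1 = −116·777 + 173·521
1 = 173·6737 − 1500·777
So 777·(-1500) ≡ 1 (mod 6737), giving 777⁻¹ ≡ 5237.
x ≡ 777⁻¹·4285 ≡ 5237·4285 ≡ 6335 (mod 6737).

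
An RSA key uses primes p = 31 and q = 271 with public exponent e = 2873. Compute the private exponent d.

437

φ(n) = (p−1)(q−1) = 30·270 = 8100.
Need d with 2873·d ≡ 1 (mod 8100). Apply the extended Euclidean algorithm:
8100 = 2*2873 + 2354
2873 = 1*2354 + 519
2354 = 4*519 + 278
519 = 1*278 + 241
278 = 1*241 + 37
241 = 6*37 + 19
37 = 1*19 + 18
19 = 1*18 + 1
18 = 18*1 + 0
Back-substitute:
1 = 19 − 18
1 = −37 + 2·19
1 = 2·241 − 13·37
1 = −13·278 + 15·241
1 = 15·519 − 28·278
1 = −28·2354 + 127·519
1 = 127·2873 − 155·2354
1 = −155·8100 + 437·2873
So 2873·437 ≡ 1 (mod 8100), hence d = 437.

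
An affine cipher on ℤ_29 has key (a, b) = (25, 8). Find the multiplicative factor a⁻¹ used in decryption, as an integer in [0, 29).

Run Euclid on (29, 25):
29 = 1·25 + 4
25 = 6·4 + 1
4 = 4·1 + 0
Since gcd(25, 29) = 1, back-substitute to write 1 as a combination:
1 = 25 − 6·4
1 = −6·29 + 7·25
So 25·7 ≡ 1 (mod 29).

7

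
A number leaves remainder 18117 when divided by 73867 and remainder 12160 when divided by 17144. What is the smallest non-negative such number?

1098051072

Write x = 18117 + 73867·k. Then 73867·k ≡ 12160 − 18117 ≡ 11187 (mod 17144).
Need 73867⁻¹ mod 17144. Extended Euclid on (17144, 5291):
17144 = 3*5291 + 1271
5291 = 4*1271 + 207
1271 = 6*207 + 29
207 = 7*29 + 4
29 = 7*4 + 1
4 = 4*1 + 0
Back-substitute:
1 = 29 − 7·4
1 = −7·207 + 50·29
1 = 50·1271 − 307·207
1 = −307·5291 + 1278·1271
1 = 1278·17144 − 4141·5291
73867⁻¹ ≡ 13003 (mod 17144), so k ≡ 13003·11187 ≡ 14865 (mod 17144).
x = 18117 + 73867·14865 = 1098051072.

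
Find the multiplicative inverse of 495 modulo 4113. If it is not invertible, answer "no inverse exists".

no inverse exists

Compute gcd(495, 4113):
4113 = 8*495 + 153
495 = 3*153 + 36
153 = 4*36 + 9
36 = 4*9 + 0
gcd(495, 4113) = 9 ≠ 1, so 495 has no multiplicative inverse modulo 4113.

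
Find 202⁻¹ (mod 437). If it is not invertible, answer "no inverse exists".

gcd(437, 202) by repeated division:
437 = 2*202 + 33
202 = 6*33 + 4
33 = 8*4 + 1
4 = 4*1 + 0
The gcd is 1. Working backward:
1 = 33 − 8·4
1 = −8·202 + 49·33
1 = 49·437 − 106·202
So 202·(-106) ≡ 1 (mod 437), and -106 ≡ 331 (mod 437).

331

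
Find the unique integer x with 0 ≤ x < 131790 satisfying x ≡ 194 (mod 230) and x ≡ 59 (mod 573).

Write x = 194 + 230·k. Then 230·k ≡ 59 − 194 ≡ 438 (mod 573).
Need 230⁻¹ mod 573. Extended Euclid on (573, 230):
573 = 2·230 + 113
230 = 2·113 + 4
113 = 28·4 + 1
4 = 4·1 + 0
Back-substitute:
1 = 113 − 28·4
1 = −28·230 + 57·113
1 = 57·573 − 142·230
230⁻¹ ≡ 431 (mod 573), so k ≡ 431·438 ≡ 261 (mod 573).
x = 194 + 230·261 = 60224.

60224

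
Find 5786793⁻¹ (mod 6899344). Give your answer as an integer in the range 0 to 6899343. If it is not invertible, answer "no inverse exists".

gcd(6899344, 5786793) by repeated division:
6899344 = 1*5786793 + 1112551
5786793 = 5*1112551 + 224038
1112551 = 4*224038 + 216399
224038 = 1*216399 + 7639
216399 = 28*7639 + 2507
7639 = 3*2507 + 118
2507 = 21*118 + 29
118 = 4*29 + 2
29 = 14*2 + 1
2 = 2*1 + 0
The gcd is 1. Working backward:
1 = 29 − 14·2
1 = −14·118 + 57·29
1 = 57·2507 − 1211·118
1 = −1211·7639 + 3690·2507
1 = 3690·216399 − 104531·7639
1 = −104531·224038 + 108221·216399
1 = 108221·1112551 − 537415·224038
1 = −537415·5786793 + 2795296·1112551
1 = 2795296·6899344 − 3332711·5786793
So 5786793·(-3332711) ≡ 1 (mod 6899344), and -3332711 ≡ 3566633 (mod 6899344).

3566633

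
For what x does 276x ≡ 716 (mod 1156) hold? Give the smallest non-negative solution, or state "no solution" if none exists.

First find gcd(276, 1156):
1156 = 4·276 + 52
276 = 5·52 + 16
52 = 3·16 + 4
16 = 4·4 + 0
gcd = 4 and 4 | 716, so solutions exist. Divide through by 4: 69x ≡ 179 (mod 289).
Now find 69⁻¹ mod 289:
289 = 4×69 + 13
69 = 5×13 + 4
13 = 3×4 + 1
4 = 4×1 + 0
Back-substitute:
1 = 13 − 3·4
1 = −3·69 + 16·13
1 = 16·289 − 67·69
So 69·(-67) ≡ 1 (mod 289), i.e. 69⁻¹ ≡ 222.
Then x ≡ 222·179 ≡ 145 (mod 289); the smallest non-negative solution is x = 145.

145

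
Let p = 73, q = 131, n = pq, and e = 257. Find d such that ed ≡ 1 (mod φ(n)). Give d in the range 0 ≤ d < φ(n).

φ(n) = (p−1)(q−1) = 72·130 = 9360.
Need d with 257·d ≡ 1 (mod 9360). Apply the extended Euclidean algorithm:
9360 = 36*257 + 108
257 = 2*108 + 41
108 = 2*41 + 26
41 = 1*26 + 15
26 = 1*15 + 11
15 = 1*11 + 4
11 = 2*4 + 3
4 = 1*3 + 1
3 = 3*1 + 0
Back-substitute:
1 = 4 − 3
1 = −11 + 3·4
1 = 3·15 − 4·11
1 = −4·26 + 7·15
1 = 7·41 − 11·26
1 = −11·108 + 29·41
1 = 29·257 − 69·108
1 = −69·9360 + 2513·257
So 257·2513 ≡ 1 (mod 9360), hence d = 2513.

2513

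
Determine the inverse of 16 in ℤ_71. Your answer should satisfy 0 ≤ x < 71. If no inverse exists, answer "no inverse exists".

Extended Euclidean algorithm:
71 = 4·16 + 7
16 = 2·7 + 2
7 = 3·2 + 1
2 = 2·1 + 0
The gcd is 1. Working backward:
1 = 7 − 3·2
1 = −3·16 + 7·7
1 = 7·71 − 31·16
Hence 16⁻¹ ≡ -31 ≡ 40 (mod 71).

40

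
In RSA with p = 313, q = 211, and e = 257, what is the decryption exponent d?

φ(n) = (p−1)(q−1) = 312·210 = 65520.
Need d with 257·d ≡ 1 (mod 65520). Apply the extended Euclidean algorithm:
65520 = 254*257 + 242
257 = 1*242 + 15
242 = 16*15 + 2
15 = 7*2 + 1
2 = 2*1 + 0
Back-substitute:
1 = 15 − 7·2
1 = −7·242 + 113·15
1 = 113·257 − 120·242
1 = −120·65520 + 30593·257
So 257·30593 ≡ 1 (mod 65520), hence d = 30593.

30593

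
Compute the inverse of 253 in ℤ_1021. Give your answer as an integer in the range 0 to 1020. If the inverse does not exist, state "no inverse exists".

113

Extended Euclidean algorithm:
1021 = 4·253 + 9
253 = 28·9 + 1
9 = 9·1 + 0
gcd = 1, so the inverse exists. Back-substitute:
1 = 253 − 28·9
1 = −28·1021 + 113·253
So 253·113 ≡ 1 (mod 1021).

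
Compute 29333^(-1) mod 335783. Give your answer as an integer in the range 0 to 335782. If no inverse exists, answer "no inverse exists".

Run Euclid on (335783, 29333):
335783 = 11*29333 + 13120
29333 = 2*13120 + 3093
13120 = 4*3093 + 748
3093 = 4*748 + 101
748 = 7*101 + 41
101 = 2*41 + 19
41 = 2*19 + 3
19 = 6*3 + 1
3 = 3*1 + 0
The gcd is 1. Working backward:
1 = 19 − 6·3
1 = −6·41 + 13·19
1 = 13·101 − 32·41
1 = −32·748 + 237·101
1 = 237·3093 − 980·748
1 = −980·13120 + 4157·3093
1 = 4157·29333 − 9294·13120
1 = −9294·335783 + 106391·29333
So 29333·106391 ≡ 1 (mod 335783).

106391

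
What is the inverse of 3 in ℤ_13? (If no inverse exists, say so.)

gcd(13, 3) by repeated division:
13 = 4*3 + 1
3 = 3*1 + 0
The gcd is 1. Working backward:
1 = 13 − 4·3
So 3·(-4) ≡ 1 (mod 13), and -4 ≡ 9 (mod 13).

9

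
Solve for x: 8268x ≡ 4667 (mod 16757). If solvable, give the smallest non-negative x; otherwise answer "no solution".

716

First find gcd(8268, 16757):
16757 = 2*8268 + 221
8268 = 37*221 + 91
221 = 2*91 + 39
91 = 2*39 + 13
39 = 3*13 + 0
gcd = 13 and 13 | 4667, so solutions exist. Divide through by 13: 636x ≡ 359 (mod 1289).
Now find 636⁻¹ mod 1289:
1289 = 2·636 + 17
636 = 37·17 + 7
17 = 2·7 + 3
7 = 2·3 + 1
3 = 3·1 + 0
Back-substitute:
1 = 7 − 2·3
1 = −2·17 + 5·7
1 = 5·636 − 187·17
1 = −187·1289 + 379·636
So 636⁻¹ ≡ 379 (mod 1289).
Then x ≡ 379·359 ≡ 716 (mod 1289); the smallest non-negative solution is x = 716.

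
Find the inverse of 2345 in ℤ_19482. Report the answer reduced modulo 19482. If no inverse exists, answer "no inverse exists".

16217

Run Euclid on (19482, 2345):
19482 = 8×2345 + 722
2345 = 3×722 + 179
722 = 4×179 + 6
179 = 29×6 + 5
6 = 1×5 + 1
5 = 5×1 + 0
gcd = 1, so the inverse exists. Back-substitute:
1 = 6 − 5
1 = −179 + 30·6
1 = 30·722 − 121·179
1 = −121·2345 + 393·722
1 = 393·19482 − 3265·2345
So 2345·(-3265) ≡ 1 (mod 19482), and -3265 ≡ 16217 (mod 19482).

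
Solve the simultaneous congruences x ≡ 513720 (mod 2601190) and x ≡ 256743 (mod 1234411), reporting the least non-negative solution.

1268452608890

Write x = 513720 + 2601190·k. Then 2601190·k ≡ 256743 − 513720 ≡ 977434 (mod 1234411).
Need 2601190⁻¹ mod 1234411. Extended Euclid on (1234411, 132368):
1234411 = 9×132368 + 43099
132368 = 3×43099 + 3071
43099 = 14×3071 + 105
3071 = 29×105 + 26
105 = 4×26 + 1
26 = 26×1 + 0
Back-substitute:
1 = 105 − 4·26
1 = −4·3071 + 117·105
1 = 117·43099 − 1642·3071
1 = −1642·132368 + 5043·43099
1 = 5043·1234411 − 47029·132368
2601190⁻¹ ≡ 1187382 (mod 1234411), so k ≡ 1187382·977434 ≡ 487643 (mod 1234411).
x = 513720 + 2601190·487643 = 1268452608890.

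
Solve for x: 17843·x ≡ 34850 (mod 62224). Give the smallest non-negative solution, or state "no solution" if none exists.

32406

First find gcd(17843, 62224):
62224 = 3*17843 + 8695
17843 = 2*8695 + 453
8695 = 19*453 + 88
453 = 5*88 + 13
88 = 6*13 + 10
13 = 1*10 + 3
10 = 3*3 + 1
3 = 3*1 + 0
gcd = 1, so a unique solution mod 62224 exists.
Back-substitute for the Bézout coefficients:
1 = 10 − 3·3
1 = −3·13 + 4·10
1 = 4·88 − 27·13
1 = −27·453 + 139·88
1 = 139·8695 − 2668·453
1 = −2668·17843 + 5475·8695
1 = 5475·62224 − 19093·17843
So 17843·(-19093) ≡ 1 (mod 62224), giving 17843⁻¹ ≡ 43131.
x ≡ 17843⁻¹·34850 ≡ 43131·34850 ≡ 32406 (mod 62224).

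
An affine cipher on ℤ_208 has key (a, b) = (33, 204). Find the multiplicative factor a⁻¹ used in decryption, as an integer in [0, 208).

145

Apply the Euclidean algorithm to 208 and 33:
208 = 6×33 + 10
33 = 3×10 + 3
10 = 3×3 + 1
3 = 3×1 + 0
The gcd is 1. Working backward:
1 = 10 − 3·3
1 = −3·33 + 10·10
1 = 10·208 − 63·33
So 33·(-63) ≡ 1 (mod 208), and -63 ≡ 145 (mod 208).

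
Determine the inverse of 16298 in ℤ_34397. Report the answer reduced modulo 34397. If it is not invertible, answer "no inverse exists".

27827

Apply the Euclidean algorithm to 34397 and 16298:
34397 = 2*16298 + 1801
16298 = 9*1801 + 89
1801 = 20*89 + 21
89 = 4*21 + 5
21 = 4*5 + 1
5 = 5*1 + 0
The gcd is 1. Working backward:
1 = 21 − 4·5
1 = −4·89 + 17·21
1 = 17·1801 − 344·89
1 = −344·16298 + 3113·1801
1 = 3113·34397 − 6570·16298
Thus 16298·(-6570) ≡ 1 (mod 34397); reducing, -6570 mod 34397 = 27827.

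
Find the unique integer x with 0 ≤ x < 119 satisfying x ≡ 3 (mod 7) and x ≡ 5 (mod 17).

73

Write x = 3 + 7·k. Then 7·k ≡ 5 − 3 ≡ 2 (mod 17).
Need 7⁻¹ mod 17. Extended Euclid on (17, 7):
17 = 2*7 + 3
7 = 2*3 + 1
3 = 3*1 + 0
Back-substitute:
1 = 7 − 2·3
1 = −2·17 + 5·7
7⁻¹ ≡ 5 (mod 17), so k ≡ 5·2 ≡ 10 (mod 17).
x = 3 + 7·10 = 73.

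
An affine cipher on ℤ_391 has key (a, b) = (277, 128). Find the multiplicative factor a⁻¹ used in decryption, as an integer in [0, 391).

Run Euclid on (391, 277):
391 = 1×277 + 114
277 = 2×114 + 49
114 = 2×49 + 16
49 = 3×16 + 1
16 = 16×1 + 0
Since gcd(277, 391) = 1, back-substitute to write 1 as a combination:
1 = 49 − 3·16
1 = −3·114 + 7·49
1 = 7·277 − 17·114
1 = −17·391 + 24·277
So 277·24 ≡ 1 (mod 391).

24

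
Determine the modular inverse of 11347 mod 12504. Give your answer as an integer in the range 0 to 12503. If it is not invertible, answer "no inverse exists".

gcd(12504, 11347) by repeated division:
12504 = 1×11347 + 1157
11347 = 9×1157 + 934
1157 = 1×934 + 223
934 = 4×223 + 42
223 = 5×42 + 13
42 = 3×13 + 3
13 = 4×3 + 1
3 = 3×1 + 0
Since gcd(11347, 12504) = 1, back-substitute to write 1 as a combination:
1 = 13 − 4·3
1 = −4·42 + 13·13
1 = 13·223 − 69·42
1 = −69·934 + 289·223
1 = 289·1157 − 358·934
1 = −358·11347 + 3511·1157
1 = 3511·12504 − 3869·11347
Hence 11347⁻¹ ≡ -3869 ≡ 8635 (mod 12504).

8635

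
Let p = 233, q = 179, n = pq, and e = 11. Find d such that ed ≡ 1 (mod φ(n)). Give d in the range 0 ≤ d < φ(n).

18771

φ(n) = (p−1)(q−1) = 232·178 = 41296.
Need d with 11·d ≡ 1 (mod 41296). Apply the extended Euclidean algorithm:
41296 = 3754×11 + 2
11 = 5×2 + 1
2 = 2×1 + 0
Back-substitute:
1 = 11 − 5·2
1 = −5·41296 + 18771·11
So 11·18771 ≡ 1 (mod 41296), hence d = 18771.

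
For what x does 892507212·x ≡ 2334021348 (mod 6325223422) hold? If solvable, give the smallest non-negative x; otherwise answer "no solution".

First find gcd(892507212, 6325223422):
6325223422 = 7*892507212 + 77672938
892507212 = 11*77672938 + 38104894
77672938 = 2*38104894 + 1463150
38104894 = 26*1463150 + 62994
1463150 = 23*62994 + 14288
62994 = 4*14288 + 5842
14288 = 2*5842 + 2604
5842 = 2*2604 + 634
2604 = 4*634 + 68
634 = 9*68 + 22
68 = 3*22 + 2
22 = 11*2 + 0
gcd = 2 and 2 | 2334021348, so solutions exist. Divide through by 2: 446253606x ≡ 1167010674 (mod 3162611711).
Now find 446253606⁻¹ mod 3162611711:
3162611711 = 7*446253606 + 38836469
446253606 = 11*38836469 + 19052447
38836469 = 2*19052447 + 731575
19052447 = 26*731575 + 31497
731575 = 23*31497 + 7144
31497 = 4*7144 + 2921
7144 = 2*2921 + 1302
2921 = 2*1302 + 317
1302 = 4*317 + 34
317 = 9*34 + 11
34 = 3*11 + 1
11 = 11*1 + 0
Back-substitute:
1 = 34 − 3·11
1 = −3·317 + 28·34
1 = 28·1302 − 115·317
1 = −115·2921 + 258·1302
1 = 258·7144 − 631·2921
1 = −631·31497 + 2782·7144
1 = 2782·731575 − 64617·31497
1 = −64617·19052447 + 1682824·731575
1 = 1682824·38836469 − 3430265·19052447
1 = −3430265·446253606 + 39415739·38836469
1 = 39415739·3162611711 − 279340438·446253606
So 446253606·(-279340438) ≡ 1 (mod 3162611711), i.e. 446253606⁻¹ ≡ 2883271273.
Then x ≡ 2883271273·1167010674 ≡ 885275584 (mod 3162611711); the smallest non-negative solution is x = 885275584.

885275584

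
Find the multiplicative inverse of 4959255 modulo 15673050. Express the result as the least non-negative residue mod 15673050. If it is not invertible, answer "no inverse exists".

Euclidean algorithm on 15673050, 4959255:
15673050 = 3*4959255 + 795285
4959255 = 6*795285 + 187545
795285 = 4*187545 + 45105
187545 = 4*45105 + 7125
45105 = 6*7125 + 2355
7125 = 3*2355 + 60
2355 = 39*60 + 15
60 = 4*15 + 0
gcd(4959255, 15673050) = 15 ≠ 1, so 4959255 has no multiplicative inverse modulo 15673050.

no inverse exists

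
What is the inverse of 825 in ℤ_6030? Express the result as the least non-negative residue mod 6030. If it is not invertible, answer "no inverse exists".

Compute gcd(825, 6030):
6030 = 7×825 + 255
825 = 3×255 + 60
255 = 4×60 + 15
60 = 4×15 + 0
Since gcd = 15 > 1, 825 is not a unit mod 6030.

no inverse exists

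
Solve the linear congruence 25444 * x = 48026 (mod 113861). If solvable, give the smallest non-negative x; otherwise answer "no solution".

42702

First find gcd(25444, 113861):
113861 = 4×25444 + 12085
25444 = 2×12085 + 1274
12085 = 9×1274 + 619
1274 = 2×619 + 36
619 = 17×36 + 7
36 = 5×7 + 1
7 = 7×1 + 0
gcd = 1, so a unique solution mod 113861 exists.
Back-substitute for the Bézout coefficients:
1 = 36 − 5·7
1 = −5·619 + 86·36
1 = 86·1274 − 177·619
1 = −177·12085 + 1679·1274
1 = 1679·25444 − 3535·12085
1 = −3535·113861 + 15819·25444
So 25444·(15819) ≡ 1 (mod 113861), giving 25444⁻¹ ≡ 15819.
x ≡ 25444⁻¹·48026 ≡ 15819·48026 ≡ 42702 (mod 113861).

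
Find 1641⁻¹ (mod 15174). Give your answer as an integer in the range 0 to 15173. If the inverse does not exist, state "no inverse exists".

no inverse exists

Compute gcd(1641, 15174):
15174 = 9×1641 + 405
1641 = 4×405 + 21
405 = 19×21 + 6
21 = 3×6 + 3
6 = 2×3 + 0
The gcd is 3, not 1, hence no inverse exists.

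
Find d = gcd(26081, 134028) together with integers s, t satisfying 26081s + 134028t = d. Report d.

1

Euclidean algorithm:
134028 = 5·26081 + 3623
26081 = 7·3623 + 720
3623 = 5·720 + 23
720 = 31·23 + 7
23 = 3·7 + 2
7 = 3·2 + 1
2 = 2·1 + 0
gcd(26081, 134028) = 1.
Working backward:
1 = 7 − 3·2
1 = −3·23 + 10·7
1 = 10·720 − 313·23
1 = −313·3623 + 1575·720
1 = 1575·26081 − 11338·3623
1 = −11338·134028 + 58265·26081
So 1 = (-11338)·134028 + (58265)·26081.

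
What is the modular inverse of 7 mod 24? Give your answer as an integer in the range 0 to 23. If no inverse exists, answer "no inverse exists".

gcd(24, 7) by repeated division:
24 = 3·7 + 3
7 = 2·3 + 1
3 = 3·1 + 0
The gcd is 1. Working backward:
1 = 7 − 2·3
1 = −2·24 + 7·7
So 7·7 ≡ 1 (mod 24).

7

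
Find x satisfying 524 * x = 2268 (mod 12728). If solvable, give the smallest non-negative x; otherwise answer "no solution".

563

First find gcd(524, 12728):
12728 = 24·524 + 152
524 = 3·152 + 68
152 = 2·68 + 16
68 = 4·16 + 4
16 = 4·4 + 0
gcd = 4 and 4 | 2268, so solutions exist. Divide through by 4: 131x ≡ 567 (mod 3182).
Now find 131⁻¹ mod 3182:
3182 = 24×131 + 38
131 = 3×38 + 17
38 = 2×17 + 4
17 = 4×4 + 1
4 = 4×1 + 0
Back-substitute:
1 = 17 − 4·4
1 = −4·38 + 9·17
1 = 9·131 − 31·38
1 = −31·3182 + 753·131
So 131⁻¹ ≡ 753 (mod 3182).
Then x ≡ 753·567 ≡ 563 (mod 3182); the smallest non-negative solution is x = 563.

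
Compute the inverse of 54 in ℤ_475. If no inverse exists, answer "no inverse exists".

44

gcd(475, 54) by repeated division:
475 = 8·54 + 43
54 = 1·43 + 11
43 = 3·11 + 10
11 = 1·10 + 1
10 = 10·1 + 0
gcd = 1, so the inverse exists. Back-substitute:
1 = 11 − 10
1 = −43 + 4·11
1 = 4·54 − 5·43
1 = −5·475 + 44·54
So 54·44 ≡ 1 (mod 475).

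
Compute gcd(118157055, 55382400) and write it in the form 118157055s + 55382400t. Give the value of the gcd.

Apply Euclid's algorithm to 118157055 and 55382400:
118157055 = 2×55382400 + 7392255
55382400 = 7×7392255 + 3636615
7392255 = 2×3636615 + 119025
3636615 = 30×119025 + 65865
119025 = 1×65865 + 53160
65865 = 1×53160 + 12705
53160 = 4×12705 + 2340
12705 = 5×2340 + 1005
2340 = 2×1005 + 330
1005 = 3×330 + 15
330 = 22×15 + 0
gcd(118157055, 55382400) = 15.
Express as a combination:
15 = 1005 − 3·330
15 = −3·2340 + 7·1005
15 = 7·12705 − 38·2340
15 = −38·53160 + 159·12705
15 = 159·65865 − 197·53160
15 = −197·119025 + 356·65865
15 = 356·3636615 − 10877·119025
15 = −10877·7392255 + 22110·3636615
15 = 22110·55382400 − 165647·7392255
15 = −165647·118157055 + 353404·55382400
So 15 = (-165647)·118157055 + (353404)·55382400.

15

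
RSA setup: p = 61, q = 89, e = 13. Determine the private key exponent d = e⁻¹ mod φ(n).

2437

φ(n) = (p−1)(q−1) = 60·88 = 5280.
Need d with 13·d ≡ 1 (mod 5280). Apply the extended Euclidean algorithm:
5280 = 406·13 + 2
13 = 6·2 + 1
2 = 2·1 + 0
Back-substitute:
1 = 13 − 6·2
1 = −6·5280 + 2437·13
So 13·2437 ≡ 1 (mod 5280), hence d = 2437.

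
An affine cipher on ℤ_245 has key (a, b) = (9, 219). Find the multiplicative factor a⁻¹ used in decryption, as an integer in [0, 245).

Apply the Euclidean algorithm to 245 and 9:
245 = 27*9 + 2
9 = 4*2 + 1
2 = 2*1 + 0
gcd = 1, so the inverse exists. Back-substitute:
1 = 9 − 4·2
1 = −4·245 + 109·9
So 9·109 ≡ 1 (mod 245).

109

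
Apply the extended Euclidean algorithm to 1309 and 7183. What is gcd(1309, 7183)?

11

Euclidean algorithm:
7183 = 5*1309 + 638
1309 = 2*638 + 33
638 = 19*33 + 11
33 = 3*11 + 0
gcd(1309, 7183) = 11.
Back-substituting:
11 = 638 − 19·33
11 = −19·1309 + 39·638
11 = 39·7183 − 214·1309
So 11 = (39)·7183 + (-214)·1309.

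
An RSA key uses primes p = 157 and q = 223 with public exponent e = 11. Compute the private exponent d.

25187

φ(n) = (p−1)(q−1) = 156·222 = 34632.
Need d with 11·d ≡ 1 (mod 34632). Apply the extended Euclidean algorithm:
34632 = 3148·11 + 4
11 = 2·4 + 3
4 = 1·3 + 1
3 = 3·1 + 0
Back-substitute:
1 = 4 − 3
1 = −11 + 3·4
1 = 3·34632 − 9445·11
So 11·(-9445) ≡ 1 (mod 34632), hence d ≡ -9445 ≡ 25187 (mod 34632).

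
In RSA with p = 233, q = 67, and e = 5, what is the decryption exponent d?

φ(n) = (p−1)(q−1) = 232·66 = 15312.
Need d with 5·d ≡ 1 (mod 15312). Apply the extended Euclidean algorithm:
15312 = 3062·5 + 2
5 = 2·2 + 1
2 = 2·1 + 0
Back-substitute:
1 = 5 − 2·2
1 = −2·15312 + 6125·5
So 5·6125 ≡ 1 (mod 15312), hence d = 6125.

6125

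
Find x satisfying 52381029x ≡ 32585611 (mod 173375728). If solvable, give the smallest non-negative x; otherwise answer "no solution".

First find gcd(52381029, 173375728):
173375728 = 3*52381029 + 16232641
52381029 = 3*16232641 + 3683106
16232641 = 4*3683106 + 1500217
3683106 = 2*1500217 + 682672
1500217 = 2*682672 + 134873
682672 = 5*134873 + 8307
134873 = 16*8307 + 1961
8307 = 4*1961 + 463
1961 = 4*463 + 109
463 = 4*109 + 27
109 = 4*27 + 1
27 = 27*1 + 0
gcd = 1, so a unique solution mod 173375728 exists.
Back-substitute for the Bézout coefficients:
1 = 109 − 4·27
1 = −4·463 + 17·109
1 = 17·1961 − 72·463
1 = −72·8307 + 305·1961
1 = 305·134873 − 4952·8307
1 = −4952·682672 + 25065·134873
1 = 25065·1500217 − 55082·682672
1 = −55082·3683106 + 135229·1500217
1 = 135229·16232641 − 595998·3683106
1 = −595998·52381029 + 1923223·16232641
1 = 1923223·173375728 − 6365667·52381029
So 52381029·(-6365667) ≡ 1 (mod 173375728), giving 52381029⁻¹ ≡ 167010061.
x ≡ 52381029⁻¹·32585611 ≡ 167010061·32585611 ≡ 172997583 (mod 173375728).

172997583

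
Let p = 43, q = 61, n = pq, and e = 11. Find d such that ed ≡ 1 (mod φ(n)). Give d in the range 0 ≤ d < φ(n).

2291

φ(n) = (p−1)(q−1) = 42·60 = 2520.
Need d with 11·d ≡ 1 (mod 2520). Apply the extended Euclidean algorithm:
2520 = 229·11 + 1
11 = 11·1 + 0
Back-substitute:
1 = 2520 − 229·11
So 11·(-229) ≡ 1 (mod 2520), hence d ≡ -229 ≡ 2291 (mod 2520).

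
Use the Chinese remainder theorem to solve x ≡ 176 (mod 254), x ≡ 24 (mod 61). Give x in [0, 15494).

Write x = 176 + 254·k. Then 254·k ≡ 24 − 176 ≡ 31 (mod 61).
Need 254⁻¹ mod 61. Extended Euclid on (61, 10):
61 = 6*10 + 1
10 = 10*1 + 0
Back-substitute:
1 = 61 − 6·10
254⁻¹ ≡ 55 (mod 61), so k ≡ 55·31 ≡ 58 (mod 61).
x = 176 + 254·58 = 14908.

14908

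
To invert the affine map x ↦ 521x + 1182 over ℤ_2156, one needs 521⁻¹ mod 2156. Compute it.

509

Extended Euclidean algorithm:
2156 = 4·521 + 72
521 = 7·72 + 17
72 = 4·17 + 4
17 = 4·4 + 1
4 = 4·1 + 0
Since gcd(521, 2156) = 1, back-substitute to write 1 as a combination:
1 = 17 − 4·4
1 = −4·72 + 17·17
1 = 17·521 − 123·72
1 = −123·2156 + 509·521
So 521·509 ≡ 1 (mod 2156).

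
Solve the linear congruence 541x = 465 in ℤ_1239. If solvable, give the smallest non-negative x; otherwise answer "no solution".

1020

First find gcd(541, 1239):
1239 = 2·541 + 157
541 = 3·157 + 70
157 = 2·70 + 17
70 = 4·17 + 2
17 = 8·2 + 1
2 = 2·1 + 0
gcd = 1, so a unique solution mod 1239 exists.
Back-substitute for the Bézout coefficients:
1 = 17 − 8·2
1 = −8·70 + 33·17
1 = 33·157 − 74·70
1 = −74·541 + 255·157
1 = 255·1239 − 584·541
So 541·(-584) ≡ 1 (mod 1239), giving 541⁻¹ ≡ 655.
x ≡ 541⁻¹·465 ≡ 655·465 ≡ 1020 (mod 1239).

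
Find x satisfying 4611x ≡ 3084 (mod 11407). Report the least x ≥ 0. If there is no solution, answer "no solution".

First find gcd(4611, 11407):
11407 = 2×4611 + 2185
4611 = 2×2185 + 241
2185 = 9×241 + 16
241 = 15×16 + 1
16 = 16×1 + 0
gcd = 1, so a unique solution mod 11407 exists.
Back-substitute for the Bézout coefficients:
1 = 241 − 15·16
1 = −15·2185 + 136·241
1 = 136·4611 − 287·2185
1 = −287·11407 + 710·4611
So 4611·(710) ≡ 1 (mod 11407), giving 4611⁻¹ ≡ 710.
x ≡ 4611⁻¹·3084 ≡ 710·3084 ≡ 10903 (mod 11407).

10903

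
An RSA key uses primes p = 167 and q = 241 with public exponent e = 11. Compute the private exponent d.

φ(n) = (p−1)(q−1) = 166·240 = 39840.
Need d with 11·d ≡ 1 (mod 39840). Apply the extended Euclidean algorithm:
39840 = 3621*11 + 9
11 = 1*9 + 2
9 = 4*2 + 1
2 = 2*1 + 0
Back-substitute:
1 = 9 − 4·2
1 = −4·11 + 5·9
1 = 5·39840 − 18109·11
So 11·(-18109) ≡ 1 (mod 39840), hence d ≡ -18109 ≡ 21731 (mod 39840).

21731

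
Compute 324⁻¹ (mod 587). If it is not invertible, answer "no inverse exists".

Extended Euclidean algorithm:
587 = 1·324 + 263
324 = 1·263 + 61
263 = 4·61 + 19
61 = 3·19 + 4
19 = 4·4 + 3
4 = 1·3 + 1
3 = 3·1 + 0
gcd = 1, so the inverse exists. Back-substitute:
1 = 4 − 3
1 = −19 + 5·4
1 = 5·61 − 16·19
1 = −16·263 + 69·61
1 = 69·324 − 85·263
1 = −85·587 + 154·324
So 324·154 ≡ 1 (mod 587).

154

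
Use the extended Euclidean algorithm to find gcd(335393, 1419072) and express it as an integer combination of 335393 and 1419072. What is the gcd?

1

Euclidean algorithm:
1419072 = 4·335393 + 77500
335393 = 4·77500 + 25393
77500 = 3·25393 + 1321
25393 = 19·1321 + 294
1321 = 4·294 + 145
294 = 2·145 + 4
145 = 36·4 + 1
4 = 4·1 + 0
gcd(335393, 1419072) = 1.
Back-substituting:
1 = 145 − 36·4
1 = −36·294 + 73·145
1 = 73·1321 − 328·294
1 = −328·25393 + 6305·1321
1 = 6305·77500 − 19243·25393
1 = −19243·335393 + 83277·77500
1 = 83277·1419072 − 352351·335393
So 1 = (83277)·1419072 + (-352351)·335393.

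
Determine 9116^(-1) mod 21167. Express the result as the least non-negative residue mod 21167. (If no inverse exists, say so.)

Extended Euclidean algorithm:
21167 = 2*9116 + 2935
9116 = 3*2935 + 311
2935 = 9*311 + 136
311 = 2*136 + 39
136 = 3*39 + 19
39 = 2*19 + 1
19 = 19*1 + 0
gcd = 1, so the inverse exists. Back-substitute:
1 = 39 − 2·19
1 = −2·136 + 7·39
1 = 7·311 − 16·136
1 = −16·2935 + 151·311
1 = 151·9116 − 469·2935
1 = −469·21167 + 1089·9116
So 9116·1089 ≡ 1 (mod 21167).

1089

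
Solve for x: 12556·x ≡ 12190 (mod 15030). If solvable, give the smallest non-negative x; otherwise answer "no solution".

First find gcd(12556, 15030):
15030 = 1·12556 + 2474
12556 = 5·2474 + 186
2474 = 13·186 + 56
186 = 3·56 + 18
56 = 3·18 + 2
18 = 9·2 + 0
gcd = 2 and 2 | 12190, so solutions exist. Divide through by 2: 6278x ≡ 6095 (mod 7515).
Now find 6278⁻¹ mod 7515:
7515 = 1*6278 + 1237
6278 = 5*1237 + 93
1237 = 13*93 + 28
93 = 3*28 + 9
28 = 3*9 + 1
9 = 9*1 + 0
Back-substitute:
1 = 28 − 3·9
1 = −3·93 + 10·28
1 = 10·1237 − 133·93
1 = −133·6278 + 675·1237
1 = 675·7515 − 808·6278
So 6278·(-808) ≡ 1 (mod 7515), i.e. 6278⁻¹ ≡ 6707.
Then x ≡ 6707·6095 ≡ 5080 (mod 7515); the smallest non-negative solution is x = 5080.

5080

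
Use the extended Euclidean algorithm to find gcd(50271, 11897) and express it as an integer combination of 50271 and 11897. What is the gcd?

Euclidean algorithm:
50271 = 4*11897 + 2683
11897 = 4*2683 + 1165
2683 = 2*1165 + 353
1165 = 3*353 + 106
353 = 3*106 + 35
106 = 3*35 + 1
35 = 35*1 + 0
gcd(50271, 11897) = 1.
Back-substituting:
1 = 106 − 3·35
1 = −3·353 + 10·106
1 = 10·1165 − 33·353
1 = −33·2683 + 76·1165
1 = 76·11897 − 337·2683
1 = −337·50271 + 1424·11897
So 1 = (-337)·50271 + (1424)·11897.

1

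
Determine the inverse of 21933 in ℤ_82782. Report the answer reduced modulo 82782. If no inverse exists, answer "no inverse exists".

Euclidean algorithm on 82782, 21933:
82782 = 3·21933 + 16983
21933 = 1·16983 + 4950
16983 = 3·4950 + 2133
4950 = 2·2133 + 684
2133 = 3·684 + 81
684 = 8·81 + 36
81 = 2·36 + 9
36 = 4·9 + 0
Since gcd = 9 > 1, 21933 is not a unit mod 82782.

no inverse exists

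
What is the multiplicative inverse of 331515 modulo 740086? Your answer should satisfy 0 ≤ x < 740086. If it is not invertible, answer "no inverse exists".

gcd(740086, 331515) by repeated division:
740086 = 2*331515 + 77056
331515 = 4*77056 + 23291
77056 = 3*23291 + 7183
23291 = 3*7183 + 1742
7183 = 4*1742 + 215
1742 = 8*215 + 22
215 = 9*22 + 17
22 = 1*17 + 5
17 = 3*5 + 2
5 = 2*2 + 1
2 = 2*1 + 0
gcd = 1, so the inverse exists. Back-substitute:
1 = 5 − 2·2
1 = −2·17 + 7·5
1 = 7·22 − 9·17
1 = −9·215 + 88·22
1 = 88·1742 − 713·215
1 = −713·7183 + 2940·1742
1 = 2940·23291 − 9533·7183
1 = −9533·77056 + 31539·23291
1 = 31539·331515 − 135689·77056
1 = −135689·740086 + 302917·331515
So 331515·302917 ≡ 1 (mod 740086).

302917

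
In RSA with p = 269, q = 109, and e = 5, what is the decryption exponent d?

5789

φ(n) = (p−1)(q−1) = 268·108 = 28944.
Need d with 5·d ≡ 1 (mod 28944). Apply the extended Euclidean algorithm:
28944 = 5788*5 + 4
5 = 1*4 + 1
4 = 4*1 + 0
Back-substitute:
1 = 5 − 4
1 = −28944 + 5789·5
So 5·5789 ≡ 1 (mod 28944), hence d = 5789.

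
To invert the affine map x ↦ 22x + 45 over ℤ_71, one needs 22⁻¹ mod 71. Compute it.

Run Euclid on (71, 22):
71 = 3*22 + 5
22 = 4*5 + 2
5 = 2*2 + 1
2 = 2*1 + 0
Since gcd(22, 71) = 1, back-substitute to write 1 as a combination:
1 = 5 − 2·2
1 = −2·22 + 9·5
1 = 9·71 − 29·22
Hence 22⁻¹ ≡ -29 ≡ 42 (mod 71).

42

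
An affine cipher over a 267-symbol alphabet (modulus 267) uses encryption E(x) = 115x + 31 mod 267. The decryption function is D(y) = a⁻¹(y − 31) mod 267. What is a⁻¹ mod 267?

Extended Euclidean algorithm:
267 = 2×115 + 37
115 = 3×37 + 4
37 = 9×4 + 1
4 = 4×1 + 0
The gcd is 1. Working backward:
1 = 37 − 9·4
1 = −9·115 + 28·37
1 = 28·267 − 65·115
Thus 115·(-65) ≡ 1 (mod 267); reducing, -65 mod 267 = 202.

202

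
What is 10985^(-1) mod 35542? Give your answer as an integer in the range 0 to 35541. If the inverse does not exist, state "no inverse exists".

Compute gcd(10985, 35542):
35542 = 3*10985 + 2587
10985 = 4*2587 + 637
2587 = 4*637 + 39
637 = 16*39 + 13
39 = 3*13 + 0
Since gcd = 13 > 1, 10985 is not a unit mod 35542.

no inverse exists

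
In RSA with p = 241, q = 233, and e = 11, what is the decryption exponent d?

φ(n) = (p−1)(q−1) = 240·232 = 55680.
Need d with 11·d ≡ 1 (mod 55680). Apply the extended Euclidean algorithm:
55680 = 5061·11 + 9
11 = 1·9 + 2
9 = 4·2 + 1
2 = 2·1 + 0
Back-substitute:
1 = 9 − 4·2
1 = −4·11 + 5·9
1 = 5·55680 − 25309·11
So 11·(-25309) ≡ 1 (mod 55680), hence d ≡ -25309 ≡ 30371 (mod 55680).

30371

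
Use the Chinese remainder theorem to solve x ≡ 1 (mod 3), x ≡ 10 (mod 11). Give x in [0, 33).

10

Write x = 1 + 3·k. Then 3·k ≡ 10 − 1 ≡ 9 (mod 11).
Need 3⁻¹ mod 11. Extended Euclid on (11, 3):
11 = 3×3 + 2
3 = 1×2 + 1
2 = 2×1 + 0
Back-substitute:
1 = 3 − 2
1 = −11 + 4·3
3⁻¹ ≡ 4 (mod 11), so k ≡ 4·9 ≡ 3 (mod 11).
x = 1 + 3·3 = 10.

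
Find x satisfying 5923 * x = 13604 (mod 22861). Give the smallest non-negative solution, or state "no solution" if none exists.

First find gcd(5923, 22861):
22861 = 3*5923 + 5092
5923 = 1*5092 + 831
5092 = 6*831 + 106
831 = 7*106 + 89
106 = 1*89 + 17
89 = 5*17 + 4
17 = 4*4 + 1
4 = 4*1 + 0
gcd = 1, so a unique solution mod 22861 exists.
Back-substitute for the Bézout coefficients:
1 = 17 − 4·4
1 = −4·89 + 21·17
1 = 21·106 − 25·89
1 = −25·831 + 196·106
1 = 196·5092 − 1201·831
1 = −1201·5923 + 1397·5092
1 = 1397·22861 − 5392·5923
So 5923·(-5392) ≡ 1 (mod 22861), giving 5923⁻¹ ≡ 17469.
x ≡ 5923⁻¹·13604 ≡ 17469·13604 ≡ 8181 (mod 22861).

8181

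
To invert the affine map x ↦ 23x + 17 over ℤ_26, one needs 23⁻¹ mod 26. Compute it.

gcd(26, 23) by repeated division:
26 = 1*23 + 3
23 = 7*3 + 2
3 = 1*2 + 1
2 = 2*1 + 0
Since gcd(23, 26) = 1, back-substitute to write 1 as a combination:
1 = 3 − 2
1 = −23 + 8·3
1 = 8·26 − 9·23
Hence 23⁻¹ ≡ -9 ≡ 17 (mod 26).

17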